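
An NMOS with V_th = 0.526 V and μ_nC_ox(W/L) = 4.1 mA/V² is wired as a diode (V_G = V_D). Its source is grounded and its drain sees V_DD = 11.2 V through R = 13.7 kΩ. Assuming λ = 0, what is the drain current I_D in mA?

I_D = 0.735 mA

With gate tied to drain, V_GS = V_DS ≥ V_GS − V_th, so the device is in saturation.
KCL at the drain: ½ k_n (V_GS − V_th)² = (V_DD − V_GS)/R.
Let x = V_GS − 0.526. Then 28.1 x² + x − 10.67 = 0, giving x = 0.599 V (positive root), so V_GS = 1.12 V.
I_D = (V_DD − V_GS)/R = (11.2 − 1.12) / 13.7 = 0.735 mA.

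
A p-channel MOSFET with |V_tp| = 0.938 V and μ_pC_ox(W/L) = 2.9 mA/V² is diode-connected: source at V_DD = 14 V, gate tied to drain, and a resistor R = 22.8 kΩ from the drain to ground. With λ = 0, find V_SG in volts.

With gate tied to drain, V_SG = V_SD ≥ V_SG − |V_tp|, so the device is in saturation.
KCL at the drain: ½ k_p (V_SG − |V_tp|)² = (V_DD − V_SG)/R.
Let x = V_SG − 0.938. Then 33.1 x² + x − 13.06 = 0, giving x = 0.614 V (positive root), so V_SG = 1.55 V.
I_D = (V_DD − V_SG)/R = (14 − 1.55) / 22.8 = 0.546 mA.

V_SG = 1.55 V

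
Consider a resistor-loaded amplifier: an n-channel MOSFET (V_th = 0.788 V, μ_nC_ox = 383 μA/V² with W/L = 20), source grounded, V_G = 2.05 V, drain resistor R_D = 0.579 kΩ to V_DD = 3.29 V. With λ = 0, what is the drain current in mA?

I_D = 4.59 mA

V_GS = V_G = 2.05 V, so V_ov = 2.05 − 0.788 = 1.26 V.
k_n = μ_nC_ox · (W/L) = 7.66 mA/V².
Assume saturation: I_D = ½ k_n V_ov² = 0.5 × 7.66 × 1.26² = 6.1 mA, giving V_DS = V_DD − I_D R_D = 3.29 − 6.1 × 0.579 = -0.242 V.
But -0.242 V < V_ov = 1.26 V, so the device is actually in triode.
In triode I_D = k_n[V_ov V_DS − ½ V_DS²] and I_D = (V_DD − V_DS)/R_D. Equating: 2.22 V_DS² − 6.597 V_DS + 3.29 = 0, giving V_DS = 0.634 V (the root below V_ov).
I_D = (3.29 − 0.634) / 0.579 = 4.59 mA.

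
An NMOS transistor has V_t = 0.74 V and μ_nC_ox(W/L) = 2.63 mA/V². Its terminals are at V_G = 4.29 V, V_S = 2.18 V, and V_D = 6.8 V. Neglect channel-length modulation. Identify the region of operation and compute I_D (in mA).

Saturation; I_D = 2.47 mA

V_GS = V_G − V_S = 4.29 − 2.18 = 2.11 V; V_DS = V_D − V_S = 6.8 − 2.18 = 4.62 V.
V_ov = V_GS − V_t = 2.11 − 0.74 = 1.37 V.
Since V_DS = 4.62 V ≥ V_ov = 1.37 V, the device is in saturation.
I_D = ½ k_n V_ov² = 0.5 × 2.63 × 1.37² = 2.47 mA.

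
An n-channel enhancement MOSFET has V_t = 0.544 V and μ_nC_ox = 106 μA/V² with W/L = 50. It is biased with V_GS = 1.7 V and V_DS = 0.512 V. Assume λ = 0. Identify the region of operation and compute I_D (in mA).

Triode; I_D = 2.44 mA

k_n = μ_nC_ox · (W/L) = 5.3 mA/V².
V_ov = V_GS − V_t = 1.7 − 0.544 = 1.16 V.
Since V_DS = 0.512 V < V_ov = 1.16 V, the device is in the triode region.
I_D = k_n [V_ov · V_DS − ½ V_DS²] = 5.3 × [1.16 × 0.512 − 0.5 × 0.512²] = 2.44 mA.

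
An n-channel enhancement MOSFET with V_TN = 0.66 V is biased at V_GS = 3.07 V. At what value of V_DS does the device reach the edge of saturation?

The boundary between triode and saturation is V_DS = V_GS − V_TN = V_ov.
V_ov = 3.07 − 0.66 = 2.41 V.

V_DS,sat = 2.41 V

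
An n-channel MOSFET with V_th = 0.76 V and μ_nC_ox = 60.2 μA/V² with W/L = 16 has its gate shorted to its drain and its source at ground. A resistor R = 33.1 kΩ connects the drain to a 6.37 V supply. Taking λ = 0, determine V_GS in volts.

With gate tied to drain, V_GS = V_DS ≥ V_GS − V_th, so the device is in saturation.
k_n = μ_nC_ox · (W/L) = 0.9632 mA/V².
KCL at the drain: ½ k_n (V_GS − V_th)² = (V_DD − V_GS)/R.
Let x = V_GS − 0.76. Then 15.9 x² + x − 5.61 = 0, giving x = 0.563 V (positive root), so V_GS = 1.32 V.
I_D = (V_DD − V_GS)/R = (6.37 − 1.32) / 33.1 = 0.152 mA.

V_GS = 1.32 V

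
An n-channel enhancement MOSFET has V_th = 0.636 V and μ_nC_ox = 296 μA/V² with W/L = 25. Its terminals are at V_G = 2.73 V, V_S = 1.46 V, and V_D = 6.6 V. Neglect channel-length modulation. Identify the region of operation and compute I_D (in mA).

V_GS = V_G − V_S = 2.73 − 1.46 = 1.27 V; V_DS = V_D − V_S = 6.6 − 1.46 = 5.14 V.
k_n = μ_nC_ox · (W/L) = 7.4 mA/V².
V_ov = V_GS − V_th = 1.27 − 0.636 = 0.634 V.
Since V_DS = 5.14 V ≥ V_ov = 0.634 V, the device is in saturation.
I_D = ½ k_n V_ov² = 0.5 × 7.4 × 0.634² = 1.49 mA.

Saturation; I_D = 1.49 mA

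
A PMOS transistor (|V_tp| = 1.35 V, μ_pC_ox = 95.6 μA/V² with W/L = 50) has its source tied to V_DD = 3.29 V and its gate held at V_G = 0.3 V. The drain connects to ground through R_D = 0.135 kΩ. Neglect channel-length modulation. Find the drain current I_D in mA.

V_SG = V_DD − V_G = 3.29 − 0.3 = 2.99 V, so V_ov = 2.99 − 1.35 = 1.64 V.
k_p = μ_pC_ox · (W/L) = 4.78 mA/V².
Assume saturation: I_D = ½ k_p V_ov² = 0.5 × 4.78 × 1.64² = 6.43 mA, giving V_SD = V_DD − I_D R_D = 3.29 − 6.43 × 0.135 = 2.42 V.
V_SD = 2.42 V ≥ V_ov = 1.64 V, confirming saturation.

I_D = 6.43 mA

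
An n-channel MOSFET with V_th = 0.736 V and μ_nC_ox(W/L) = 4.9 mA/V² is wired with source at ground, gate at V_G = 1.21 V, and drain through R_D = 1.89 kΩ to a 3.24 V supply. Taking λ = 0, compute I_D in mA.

V_GS = V_G = 1.21 V, so V_ov = 1.21 − 0.736 = 0.474 V.
Assume saturation: I_D = ½ k_n V_ov² = 0.5 × 4.9 × 0.474² = 0.55 mA, giving V_DS = V_DD − I_D R_D = 3.24 − 0.55 × 1.89 = 2.2 V.
V_DS = 2.2 V ≥ V_ov = 0.474 V, confirming saturation.

I_D = 0.550 mA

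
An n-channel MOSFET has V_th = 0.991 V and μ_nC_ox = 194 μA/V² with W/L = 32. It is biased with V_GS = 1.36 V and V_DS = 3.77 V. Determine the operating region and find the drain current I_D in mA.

Saturation; I_D = 0.423 mA

k_n = μ_nC_ox · (W/L) = 6.208 mA/V².
V_ov = V_GS − V_th = 1.36 − 0.991 = 0.369 V.
Since V_DS = 3.77 V ≥ V_ov = 0.369 V, the device is in saturation.
I_D = ½ k_n V_ov² = 0.5 × 6.208 × 0.369² = 0.423 mA.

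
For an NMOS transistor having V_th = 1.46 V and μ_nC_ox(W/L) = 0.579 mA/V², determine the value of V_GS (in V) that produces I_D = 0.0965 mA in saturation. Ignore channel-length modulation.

V_GS = 2.04 V

In saturation I_D = ½ k_n (V_GS − V_th)², so V_GS − V_th = √(2 I_D / k_n) = √(2 × 0.0965 / 0.579) = 0.577 V.
V_GS = 1.46 + 0.577 = 2.04 V.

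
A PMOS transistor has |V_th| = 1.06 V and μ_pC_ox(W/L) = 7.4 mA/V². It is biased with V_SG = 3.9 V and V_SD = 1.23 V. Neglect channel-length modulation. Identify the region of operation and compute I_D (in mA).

V_ov = V_SG − |V_th| = 3.9 − 1.06 = 2.84 V.
Since V_SD = 1.23 V < V_ov = 2.84 V, the device is in the triode region.
I_D = k_p [V_ov · V_SD − ½ V_SD²] = 7.4 × [2.84 × 1.23 − 0.5 × 1.23²] = 20.3 mA.

Triode; I_D = 20.3 mA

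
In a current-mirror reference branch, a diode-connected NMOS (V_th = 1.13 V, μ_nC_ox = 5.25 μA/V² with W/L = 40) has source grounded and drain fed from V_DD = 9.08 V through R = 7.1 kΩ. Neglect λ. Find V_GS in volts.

With gate tied to drain, V_GS = V_DS ≥ V_GS − V_th, so the device is in saturation.
k_n = μ_nC_ox · (W/L) = 0.21 mA/V².
KCL at the drain: ½ k_n (V_GS − V_th)² = (V_DD − V_GS)/R.
Let x = V_GS − 1.13. Then 0.745 x² + x − 7.95 = 0, giving x = 2.66 V (positive root), so V_GS = 3.79 V.
I_D = (V_DD − V_GS)/R = (9.08 − 3.79) / 7.1 = 0.745 mA.

V_GS = 3.79 V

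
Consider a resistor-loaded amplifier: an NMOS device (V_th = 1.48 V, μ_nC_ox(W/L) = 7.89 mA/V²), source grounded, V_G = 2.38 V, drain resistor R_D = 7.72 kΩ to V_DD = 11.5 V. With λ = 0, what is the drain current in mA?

V_GS = V_G = 2.38 V, so V_ov = 2.38 − 1.48 = 0.9 V.
Assume saturation: I_D = ½ k_n V_ov² = 0.5 × 7.89 × 0.9² = 3.2 mA, giving V_DS = V_DD − I_D R_D = 11.5 − 3.2 × 7.72 = -13.2 V.
But -13.2 V < V_ov = 0.9 V, so the device is actually in triode.
In triode I_D = k_n[V_ov V_DS − ½ V_DS²] and I_D = (V_DD − V_DS)/R_D. Equating: 30.5 V_DS² − 55.82 V_DS + 11.5 = 0, giving V_DS = 0.237 V (the root below V_ov).
I_D = (11.5 − 0.237) / 7.72 = 1.46 mA.

I_D = 1.46 mA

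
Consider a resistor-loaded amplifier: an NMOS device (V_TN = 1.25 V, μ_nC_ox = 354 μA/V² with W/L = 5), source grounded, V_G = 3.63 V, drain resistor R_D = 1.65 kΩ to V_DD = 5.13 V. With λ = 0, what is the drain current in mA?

V_GS = V_G = 3.63 V, so V_ov = 3.63 − 1.25 = 2.38 V.
k_n = μ_nC_ox · (W/L) = 1.77 mA/V².
Assume saturation: I_D = ½ k_n V_ov² = 0.5 × 1.77 × 2.38² = 5.01 mA, giving V_DS = V_DD − I_D R_D = 5.13 − 5.01 × 1.65 = -3.14 V.
But -3.14 V < V_ov = 2.38 V, so the device is actually in triode.
In triode I_D = k_n[V_ov V_DS − ½ V_DS²] and I_D = (V_DD − V_DS)/R_D. Equating: 1.46 V_DS² − 7.951 V_DS + 5.13 = 0, giving V_DS = 0.748 V (the root below V_ov).
I_D = (5.13 − 0.748) / 1.65 = 2.66 mA.

I_D = 2.66 mA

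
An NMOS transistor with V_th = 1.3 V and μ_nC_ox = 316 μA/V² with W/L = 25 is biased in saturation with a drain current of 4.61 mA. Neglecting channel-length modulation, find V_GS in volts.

V_GS = 2.38 V

k_n = μ_nC_ox · (W/L) = 7.9 mA/V².
In saturation I_D = ½ k_n (V_GS − V_th)², so V_GS − V_th = √(2 I_D / k_n) = √(2 × 4.61 / 7.9) = 1.08 V.
V_GS = 1.3 + 1.08 = 2.38 V.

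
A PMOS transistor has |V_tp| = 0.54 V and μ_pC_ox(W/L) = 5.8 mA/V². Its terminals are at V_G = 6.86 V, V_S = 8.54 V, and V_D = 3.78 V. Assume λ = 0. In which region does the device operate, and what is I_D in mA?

Saturation; I_D = 3.77 mA

V_SG = V_S − V_G = 8.54 − 6.86 = 1.68 V; V_SD = V_S − V_D = 8.54 − 3.78 = 4.76 V.
V_ov = V_SG − |V_tp| = 1.68 − 0.54 = 1.14 V.
Since V_SD = 4.76 V ≥ V_ov = 1.14 V, the device is in saturation.
I_D = ½ k_p V_ov² = 0.5 × 5.8 × 1.14² = 3.77 mA.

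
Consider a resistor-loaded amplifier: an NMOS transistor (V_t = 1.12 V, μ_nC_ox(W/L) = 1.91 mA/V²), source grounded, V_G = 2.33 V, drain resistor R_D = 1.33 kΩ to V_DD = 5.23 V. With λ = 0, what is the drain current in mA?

I_D = 1.40 mA

V_GS = V_G = 2.33 V, so V_ov = 2.33 − 1.12 = 1.21 V.
Assume saturation: I_D = ½ k_n V_ov² = 0.5 × 1.91 × 1.21² = 1.4 mA, giving V_DS = V_DD − I_D R_D = 5.23 − 1.4 × 1.33 = 3.37 V.
V_DS = 3.37 V ≥ V_ov = 1.21 V, confirming saturation.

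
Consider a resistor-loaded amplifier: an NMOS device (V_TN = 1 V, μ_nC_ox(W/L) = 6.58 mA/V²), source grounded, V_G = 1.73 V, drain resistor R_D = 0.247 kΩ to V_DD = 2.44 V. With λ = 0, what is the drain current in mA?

I_D = 1.75 mA

V_GS = V_G = 1.73 V, so V_ov = 1.73 − 1 = 0.73 V.
Assume saturation: I_D = ½ k_n V_ov² = 0.5 × 6.58 × 0.73² = 1.75 mA, giving V_DS = V_DD − I_D R_D = 2.44 − 1.75 × 0.247 = 2.01 V.
V_DS = 2.01 V ≥ V_ov = 0.73 V, confirming saturation.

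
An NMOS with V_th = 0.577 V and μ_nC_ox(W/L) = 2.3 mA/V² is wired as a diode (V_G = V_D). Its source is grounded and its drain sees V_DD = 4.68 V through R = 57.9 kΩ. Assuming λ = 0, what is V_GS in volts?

V_GS = 0.818 V

With gate tied to drain, V_GS = V_DS ≥ V_GS − V_th, so the device is in saturation.
KCL at the drain: ½ k_n (V_GS − V_th)² = (V_DD − V_GS)/R.
Let x = V_GS − 0.577. Then 66.6 x² + x − 4.103 = 0, giving x = 0.241 V (positive root), so V_GS = 0.818 V.
I_D = (V_DD − V_GS)/R = (4.68 − 0.818) / 57.9 = 0.0667 mA.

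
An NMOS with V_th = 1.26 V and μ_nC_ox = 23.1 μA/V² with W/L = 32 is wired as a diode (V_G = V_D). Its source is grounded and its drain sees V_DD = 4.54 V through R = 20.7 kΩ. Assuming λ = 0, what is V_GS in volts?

V_GS = 1.85 V

With gate tied to drain, V_GS = V_DS ≥ V_GS − V_th, so the device is in saturation.
k_n = μ_nC_ox · (W/L) = 0.7392 mA/V².
KCL at the drain: ½ k_n (V_GS − V_th)² = (V_DD − V_GS)/R.
Let x = V_GS − 1.26. Then 7.65 x² + x − 3.28 = 0, giving x = 0.593 V (positive root), so V_GS = 1.85 V.
I_D = (V_DD − V_GS)/R = (4.54 − 1.85) / 20.7 = 0.13 mA.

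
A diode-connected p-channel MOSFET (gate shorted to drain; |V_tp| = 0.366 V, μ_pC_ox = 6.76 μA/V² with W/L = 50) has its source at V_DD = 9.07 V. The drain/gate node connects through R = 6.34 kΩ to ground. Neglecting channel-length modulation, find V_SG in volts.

V_SG = 2.79 V

With gate tied to drain, V_SG = V_SD ≥ V_SG − |V_tp|, so the device is in saturation.
k_p = μ_pC_ox · (W/L) = 0.338 mA/V².
KCL at the drain: ½ k_p (V_SG − |V_tp|)² = (V_DD − V_SG)/R.
Let x = V_SG − 0.366. Then 1.07 x² + x − 8.704 = 0, giving x = 2.42 V (positive root), so V_SG = 2.79 V.
I_D = (V_DD − V_SG)/R = (9.07 − 2.79) / 6.34 = 0.991 mA.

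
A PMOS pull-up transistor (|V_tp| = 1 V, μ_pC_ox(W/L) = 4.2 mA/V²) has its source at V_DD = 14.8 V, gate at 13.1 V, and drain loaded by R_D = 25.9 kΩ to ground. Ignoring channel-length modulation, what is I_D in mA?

V_SG = V_DD − V_G = 14.8 − 13.1 = 1.7 V, so V_ov = 1.7 − 1 = 0.7 V.
Assume saturation: I_D = ½ k_p V_ov² = 0.5 × 4.2 × 0.7² = 1.03 mA, giving V_SD = V_DD − I_D R_D = 14.8 − 1.03 × 25.9 = -11.9 V.
But -11.9 V < V_ov = 0.7 V, so the device is actually in triode.
In triode I_D = k_p[V_ov V_SD − ½ V_SD²] and I_D = (V_DD − V_SD)/R_D. Equating: 54.4 V_SD² − 77.15 V_SD + 14.8 = 0, giving V_SD = 0.229 V (the root below V_ov).
I_D = (14.8 − 0.229) / 25.9 = 0.563 mA.

I_D = 0.563 mA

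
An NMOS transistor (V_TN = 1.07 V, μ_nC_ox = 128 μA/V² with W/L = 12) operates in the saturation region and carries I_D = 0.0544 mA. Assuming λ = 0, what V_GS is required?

k_n = μ_nC_ox · (W/L) = 1.536 mA/V².
In saturation I_D = ½ k_n (V_GS − V_TN)², so V_GS − V_TN = √(2 I_D / k_n) = √(2 × 0.0544 / 1.536) = 0.266 V.
V_GS = 1.07 + 0.266 = 1.34 V.

V_GS = 1.34 V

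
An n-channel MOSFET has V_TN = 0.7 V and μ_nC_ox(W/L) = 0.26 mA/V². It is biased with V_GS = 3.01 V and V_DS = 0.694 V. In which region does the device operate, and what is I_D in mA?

Triode; I_D = 0.354 mA

V_ov = V_GS − V_TN = 3.01 − 0.7 = 2.31 V.
Since V_DS = 0.694 V < V_ov = 2.31 V, the device is in the triode region.
I_D = k_n [V_ov · V_DS − ½ V_DS²] = 0.26 × [2.31 × 0.694 − 0.5 × 0.694²] = 0.354 mA.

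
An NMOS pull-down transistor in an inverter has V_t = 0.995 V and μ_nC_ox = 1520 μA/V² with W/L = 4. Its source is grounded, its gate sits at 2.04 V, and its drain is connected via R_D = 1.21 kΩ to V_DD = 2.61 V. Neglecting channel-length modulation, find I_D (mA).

V_GS = V_G = 2.04 V, so V_ov = 2.04 − 0.995 = 1.04 V.
k_n = μ_nC_ox · (W/L) = 6.08 mA/V².
Assume saturation: I_D = ½ k_n V_ov² = 0.5 × 6.08 × 1.04² = 3.32 mA, giving V_DS = V_DD − I_D R_D = 2.61 − 3.32 × 1.21 = -1.41 V.
But -1.41 V < V_ov = 1.04 V, so the device is actually in triode.
In triode I_D = k_n[V_ov V_DS − ½ V_DS²] and I_D = (V_DD − V_DS)/R_D. Equating: 3.68 V_DS² − 8.688 V_DS + 2.61 = 0, giving V_DS = 0.353 V (the root below V_ov).
I_D = (2.61 − 0.353) / 1.21 = 1.87 mA.

I_D = 1.87 mA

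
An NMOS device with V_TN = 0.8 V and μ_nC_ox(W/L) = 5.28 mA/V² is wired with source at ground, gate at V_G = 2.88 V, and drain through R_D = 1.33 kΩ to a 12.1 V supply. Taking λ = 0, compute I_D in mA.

I_D = 8.35 mA

V_GS = V_G = 2.88 V, so V_ov = 2.88 − 0.8 = 2.08 V.
Assume saturation: I_D = ½ k_n V_ov² = 0.5 × 5.28 × 2.08² = 11.4 mA, giving V_DS = V_DD − I_D R_D = 12.1 − 11.4 × 1.33 = -3.09 V.
But -3.09 V < V_ov = 2.08 V, so the device is actually in triode.
In triode I_D = k_n[V_ov V_DS − ½ V_DS²] and I_D = (V_DD − V_DS)/R_D. Equating: 3.51 V_DS² − 15.61 V_DS + 12.1 = 0, giving V_DS = 1 V (the root below V_ov).
I_D = (12.1 − 1) / 1.33 = 8.35 mA.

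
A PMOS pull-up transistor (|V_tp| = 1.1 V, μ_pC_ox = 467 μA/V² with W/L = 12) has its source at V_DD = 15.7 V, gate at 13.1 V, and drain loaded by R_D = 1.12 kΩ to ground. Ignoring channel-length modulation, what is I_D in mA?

V_SG = V_DD − V_G = 15.7 − 13.1 = 2.6 V, so V_ov = 2.6 − 1.1 = 1.5 V.
k_p = μ_pC_ox · (W/L) = 5.604 mA/V².
Assume saturation: I_D = ½ k_p V_ov² = 0.5 × 5.604 × 1.5² = 6.3 mA, giving V_SD = V_DD − I_D R_D = 15.7 − 6.3 × 1.12 = 8.64 V.
V_SD = 8.64 V ≥ V_ov = 1.5 V, confirming saturation.

I_D = 6.30 mA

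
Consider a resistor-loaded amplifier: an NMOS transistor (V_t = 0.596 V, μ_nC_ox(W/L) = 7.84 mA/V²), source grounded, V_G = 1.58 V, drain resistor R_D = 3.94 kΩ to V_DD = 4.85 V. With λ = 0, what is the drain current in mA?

V_GS = V_G = 1.58 V, so V_ov = 1.58 − 0.596 = 0.984 V.
Assume saturation: I_D = ½ k_n V_ov² = 0.5 × 7.84 × 0.984² = 3.8 mA, giving V_DS = V_DD − I_D R_D = 4.85 − 3.8 × 3.94 = -10.1 V.
But -10.1 V < V_ov = 0.984 V, so the device is actually in triode.
In triode I_D = k_n[V_ov V_DS − ½ V_DS²] and I_D = (V_DD − V_DS)/R_D. Equating: 15.4 V_DS² − 31.4 V_DS + 4.85 = 0, giving V_DS = 0.168 V (the root below V_ov).
I_D = (4.85 − 0.168) / 3.94 = 1.19 mA.

I_D = 1.19 mA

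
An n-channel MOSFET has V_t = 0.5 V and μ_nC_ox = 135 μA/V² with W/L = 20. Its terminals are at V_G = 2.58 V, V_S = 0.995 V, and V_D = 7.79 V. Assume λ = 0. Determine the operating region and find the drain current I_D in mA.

Saturation; I_D = 1.59 mA

V_GS = V_G − V_S = 2.58 − 0.995 = 1.58 V; V_DS = V_D − V_S = 7.79 − 0.995 = 6.79 V.
k_n = μ_nC_ox · (W/L) = 2.7 mA/V².
V_ov = V_GS − V_t = 1.58 − 0.5 = 1.08 V.
Since V_DS = 6.79 V ≥ V_ov = 1.08 V, the device is in saturation.
I_D = ½ k_n V_ov² = 0.5 × 2.7 × 1.08² = 1.59 mA.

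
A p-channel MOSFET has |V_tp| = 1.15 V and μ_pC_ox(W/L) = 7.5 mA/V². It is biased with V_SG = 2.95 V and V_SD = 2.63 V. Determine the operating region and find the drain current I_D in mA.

Saturation; I_D = 12.2 mA

V_ov = V_SG − |V_tp| = 2.95 − 1.15 = 1.8 V.
Since V_SD = 2.63 V ≥ V_ov = 1.8 V, the device is in saturation.
I_D = ½ k_p V_ov² = 0.5 × 7.5 × 1.8² = 12.2 mA.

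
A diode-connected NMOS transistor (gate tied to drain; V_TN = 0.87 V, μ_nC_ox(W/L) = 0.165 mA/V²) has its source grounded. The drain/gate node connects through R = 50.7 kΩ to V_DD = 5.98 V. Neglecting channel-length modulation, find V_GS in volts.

V_GS = 1.86 V

With gate tied to drain, V_GS = V_DS ≥ V_GS − V_TN, so the device is in saturation.
KCL at the drain: ½ k_n (V_GS − V_TN)² = (V_DD − V_GS)/R.
Let x = V_GS − 0.87. Then 4.18 x² + x − 5.11 = 0, giving x = 0.992 V (positive root), so V_GS = 1.86 V.
I_D = (V_DD − V_GS)/R = (5.98 − 1.86) / 50.7 = 0.0812 mA.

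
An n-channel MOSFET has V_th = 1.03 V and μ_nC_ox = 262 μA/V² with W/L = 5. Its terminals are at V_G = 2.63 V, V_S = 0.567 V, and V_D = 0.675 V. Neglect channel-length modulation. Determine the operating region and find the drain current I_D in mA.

Triode; I_D = 0.139 mA

V_GS = V_G − V_S = 2.63 − 0.567 = 2.06 V; V_DS = V_D − V_S = 0.675 − 0.567 = 0.108 V.
k_n = μ_nC_ox · (W/L) = 1.31 mA/V².
V_ov = V_GS − V_th = 2.06 − 1.03 = 1.03 V.
Since V_DS = 0.108 V < V_ov = 1.03 V, the device is in the triode region.
I_D = k_n [V_ov · V_DS − ½ V_DS²] = 1.31 × [1.03 × 0.108 − 0.5 × 0.108²] = 0.139 mA.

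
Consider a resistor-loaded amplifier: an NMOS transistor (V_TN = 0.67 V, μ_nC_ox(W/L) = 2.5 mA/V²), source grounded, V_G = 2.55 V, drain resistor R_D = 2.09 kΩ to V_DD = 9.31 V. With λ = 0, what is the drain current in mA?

I_D = 3.87 mA

V_GS = V_G = 2.55 V, so V_ov = 2.55 − 0.67 = 1.88 V.
Assume saturation: I_D = ½ k_n V_ov² = 0.5 × 2.5 × 1.88² = 4.42 mA, giving V_DS = V_DD − I_D R_D = 9.31 − 4.42 × 2.09 = 0.0764 V.
But 0.0764 V < V_ov = 1.88 V, so the device is actually in triode.
In triode I_D = k_n[V_ov V_DS − ½ V_DS²] and I_D = (V_DD − V_DS)/R_D. Equating: 2.61 V_DS² − 10.82 V_DS + 9.31 = 0, giving V_DS = 1.22 V (the root below V_ov).
I_D = (9.31 − 1.22) / 2.09 = 3.87 mA.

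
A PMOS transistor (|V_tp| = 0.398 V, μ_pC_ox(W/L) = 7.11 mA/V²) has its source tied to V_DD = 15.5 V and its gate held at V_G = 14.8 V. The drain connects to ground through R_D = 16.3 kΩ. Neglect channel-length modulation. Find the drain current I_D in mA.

I_D = 0.324 mA

V_SG = V_DD − V_G = 15.5 − 14.8 = 0.7 V, so V_ov = 0.7 − 0.398 = 0.302 V.
Assume saturation: I_D = ½ k_p V_ov² = 0.5 × 7.11 × 0.302² = 0.324 mA, giving V_SD = V_DD − I_D R_D = 15.5 − 0.324 × 16.3 = 10.2 V.
V_SD = 10.2 V ≥ V_ov = 0.302 V, confirming saturation.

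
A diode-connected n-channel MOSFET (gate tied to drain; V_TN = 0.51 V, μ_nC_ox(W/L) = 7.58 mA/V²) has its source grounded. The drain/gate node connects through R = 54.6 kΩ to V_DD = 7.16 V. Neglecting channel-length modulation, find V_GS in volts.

V_GS = 0.687 V

With gate tied to drain, V_GS = V_DS ≥ V_GS − V_TN, so the device is in saturation.
KCL at the drain: ½ k_n (V_GS − V_TN)² = (V_DD − V_GS)/R.
Let x = V_GS − 0.51. Then 207 x² + x − 6.65 = 0, giving x = 0.177 V (positive root), so V_GS = 0.687 V.
I_D = (V_DD − V_GS)/R = (7.16 − 0.687) / 54.6 = 0.119 mA.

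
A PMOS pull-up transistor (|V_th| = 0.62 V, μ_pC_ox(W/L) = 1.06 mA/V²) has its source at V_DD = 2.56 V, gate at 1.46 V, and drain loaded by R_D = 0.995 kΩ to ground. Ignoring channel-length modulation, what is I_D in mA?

I_D = 0.122 mA

V_SG = V_DD − V_G = 2.56 − 1.46 = 1.1 V, so V_ov = 1.1 − 0.62 = 0.48 V.
Assume saturation: I_D = ½ k_p V_ov² = 0.5 × 1.06 × 0.48² = 0.122 mA, giving V_SD = V_DD − I_D R_D = 2.56 − 0.122 × 0.995 = 2.44 V.
V_SD = 2.44 V ≥ V_ov = 0.48 V, confirming saturation.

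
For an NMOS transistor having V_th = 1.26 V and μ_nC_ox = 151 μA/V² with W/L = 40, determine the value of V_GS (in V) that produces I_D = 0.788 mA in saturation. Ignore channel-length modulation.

k_n = μ_nC_ox · (W/L) = 6.04 mA/V².
In saturation I_D = ½ k_n (V_GS − V_th)², so V_GS − V_th = √(2 I_D / k_n) = √(2 × 0.788 / 6.04) = 0.511 V.
V_GS = 1.26 + 0.511 = 1.77 V.

V_GS = 1.77 V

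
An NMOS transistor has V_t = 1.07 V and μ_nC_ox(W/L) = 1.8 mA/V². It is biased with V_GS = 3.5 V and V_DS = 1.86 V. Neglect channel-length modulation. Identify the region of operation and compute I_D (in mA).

Triode; I_D = 5.02 mA

V_ov = V_GS − V_t = 3.5 − 1.07 = 2.43 V.
Since V_DS = 1.86 V < V_ov = 2.43 V, the device is in the triode region.
I_D = k_n [V_ov · V_DS − ½ V_DS²] = 1.8 × [2.43 × 1.86 − 0.5 × 1.86²] = 5.02 mA.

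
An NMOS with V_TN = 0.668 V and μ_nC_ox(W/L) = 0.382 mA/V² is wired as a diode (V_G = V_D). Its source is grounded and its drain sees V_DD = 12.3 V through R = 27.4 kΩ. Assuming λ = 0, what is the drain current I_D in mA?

With gate tied to drain, V_GS = V_DS ≥ V_GS − V_TN, so the device is in saturation.
KCL at the drain: ½ k_n (V_GS − V_TN)² = (V_DD − V_GS)/R.
Let x = V_GS − 0.668. Then 5.23 x² + x − 11.63 = 0, giving x = 1.4 V (positive root), so V_GS = 2.07 V.
I_D = (V_DD − V_GS)/R = (12.3 − 2.07) / 27.4 = 0.373 mA.

I_D = 0.373 mA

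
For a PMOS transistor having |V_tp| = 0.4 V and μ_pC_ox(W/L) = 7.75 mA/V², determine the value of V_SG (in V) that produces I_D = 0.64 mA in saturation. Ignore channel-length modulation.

In saturation I_D = ½ k_p (V_SG − |V_tp|)², so V_SG − |V_tp| = √(2 I_D / k_p) = √(2 × 0.64 / 7.75) = 0.406 V.
V_SG = 0.4 + 0.406 = 0.806 V.

V_SG = 0.806 V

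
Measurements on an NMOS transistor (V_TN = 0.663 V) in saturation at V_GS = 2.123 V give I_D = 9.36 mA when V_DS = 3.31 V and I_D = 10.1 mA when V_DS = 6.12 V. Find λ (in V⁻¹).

λ = 0.0310 V⁻¹

With V_GS fixed, I_D ∝ (1 + λ V_DS) in saturation, so I_D2/I_D1 = (1 + λ V_DS2)/(1 + λ V_DS1).
10.1/9.36 = 1.079 = (1 + 6.12 λ)/(1 + 3.31 λ).
Solving: λ (I_D1 V_DS2 − I_D2 V_DS1) = I_D2 − I_D1, so λ = (10.1 − 9.36) / (9.36 × 6.12 − 10.1 × 3.31) = 0.74 / 23.9 = 0.031 V⁻¹.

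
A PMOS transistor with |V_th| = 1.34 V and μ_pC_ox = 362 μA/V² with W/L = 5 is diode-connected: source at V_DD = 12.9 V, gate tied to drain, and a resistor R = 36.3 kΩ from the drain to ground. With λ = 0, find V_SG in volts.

With gate tied to drain, V_SG = V_SD ≥ V_SG − |V_th|, so the device is in saturation.
k_p = μ_pC_ox · (W/L) = 1.81 mA/V².
KCL at the drain: ½ k_p (V_SG − |V_th|)² = (V_DD − V_SG)/R.
Let x = V_SG − 1.34. Then 32.9 x² + x − 11.56 = 0, giving x = 0.578 V (positive root), so V_SG = 1.92 V.
I_D = (V_DD − V_SG)/R = (12.9 − 1.92) / 36.3 = 0.303 mA.

V_SG = 1.92 V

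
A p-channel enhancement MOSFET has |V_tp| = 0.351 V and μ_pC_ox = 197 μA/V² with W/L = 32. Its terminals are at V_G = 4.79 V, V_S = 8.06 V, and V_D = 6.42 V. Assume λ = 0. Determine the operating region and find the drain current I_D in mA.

Triode; I_D = 21.7 mA

V_SG = V_S − V_G = 8.06 − 4.79 = 3.27 V; V_SD = V_S − V_D = 8.06 − 6.42 = 1.64 V.
k_p = μ_pC_ox · (W/L) = 6.304 mA/V².
V_ov = V_SG − |V_tp| = 3.27 − 0.351 = 2.92 V.
Since V_SD = 1.64 V < V_ov = 2.92 V, the device is in the triode region.
I_D = k_p [V_ov · V_SD − ½ V_SD²] = 6.304 × [2.92 × 1.64 − 0.5 × 1.64²] = 21.7 mA.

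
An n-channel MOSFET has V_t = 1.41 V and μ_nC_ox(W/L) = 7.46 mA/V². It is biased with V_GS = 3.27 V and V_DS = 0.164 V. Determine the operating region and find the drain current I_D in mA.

V_ov = V_GS − V_t = 3.27 − 1.41 = 1.86 V.
Since V_DS = 0.164 V < V_ov = 1.86 V, the device is in the triode region.
I_D = k_n [V_ov · V_DS − ½ V_DS²] = 7.46 × [1.86 × 0.164 − 0.5 × 0.164²] = 2.18 mA.

Triode; I_D = 2.18 mA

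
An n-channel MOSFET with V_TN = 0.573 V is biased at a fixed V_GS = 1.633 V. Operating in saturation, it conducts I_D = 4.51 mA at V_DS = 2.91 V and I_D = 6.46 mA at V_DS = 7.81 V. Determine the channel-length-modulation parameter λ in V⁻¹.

λ = 0.119 V⁻¹

With V_GS fixed, I_D ∝ (1 + λ V_DS) in saturation, so I_D2/I_D1 = (1 + λ V_DS2)/(1 + λ V_DS1).
6.46/4.51 = 1.432 = (1 + 7.81 λ)/(1 + 2.91 λ).
Solving: λ (I_D1 V_DS2 − I_D2 V_DS1) = I_D2 − I_D1, so λ = (6.46 − 4.51) / (4.51 × 7.81 − 6.46 × 2.91) = 1.95 / 16.4 = 0.119 V⁻¹.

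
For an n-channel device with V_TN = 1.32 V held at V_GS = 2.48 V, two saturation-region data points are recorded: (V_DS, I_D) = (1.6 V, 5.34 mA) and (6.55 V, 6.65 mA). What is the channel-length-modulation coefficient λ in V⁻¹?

With V_GS fixed, I_D ∝ (1 + λ V_DS) in saturation, so I_D2/I_D1 = (1 + λ V_DS2)/(1 + λ V_DS1).
6.65/5.34 = 1.245 = (1 + 6.55 λ)/(1 + 1.6 λ).
Solving: λ (I_D1 V_DS2 − I_D2 V_DS1) = I_D2 − I_D1, so λ = (6.65 − 5.34) / (5.34 × 6.55 − 6.65 × 1.6) = 1.31 / 24.3 = 0.0538 V⁻¹.

λ = 0.0538 V⁻¹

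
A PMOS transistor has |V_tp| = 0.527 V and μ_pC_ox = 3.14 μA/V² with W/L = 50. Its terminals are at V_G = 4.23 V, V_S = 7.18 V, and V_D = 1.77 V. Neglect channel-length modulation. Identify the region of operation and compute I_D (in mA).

V_SG = V_S − V_G = 7.18 − 4.23 = 2.95 V; V_SD = V_S − V_D = 7.18 − 1.77 = 5.41 V.
k_p = μ_pC_ox · (W/L) = 0.157 mA/V².
V_ov = V_SG − |V_tp| = 2.95 − 0.527 = 2.42 V.
Since V_SD = 5.41 V ≥ V_ov = 2.42 V, the device is in saturation.
I_D = ½ k_p V_ov² = 0.5 × 0.157 × 2.42² = 0.461 mA.

Saturation; I_D = 0.461 mA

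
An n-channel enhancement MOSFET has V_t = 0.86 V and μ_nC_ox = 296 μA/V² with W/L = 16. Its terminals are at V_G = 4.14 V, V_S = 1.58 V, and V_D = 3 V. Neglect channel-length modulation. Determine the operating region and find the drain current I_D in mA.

V_GS = V_G − V_S = 4.14 − 1.58 = 2.56 V; V_DS = V_D − V_S = 3 − 1.58 = 1.42 V.
k_n = μ_nC_ox · (W/L) = 4.736 mA/V².
V_ov = V_GS − V_t = 2.56 − 0.86 = 1.7 V.
Since V_DS = 1.42 V < V_ov = 1.7 V, the device is in the triode region.
I_D = k_n [V_ov · V_DS − ½ V_DS²] = 4.736 × [1.7 × 1.42 − 0.5 × 1.42²] = 6.66 mA.

Triode; I_D = 6.66 mA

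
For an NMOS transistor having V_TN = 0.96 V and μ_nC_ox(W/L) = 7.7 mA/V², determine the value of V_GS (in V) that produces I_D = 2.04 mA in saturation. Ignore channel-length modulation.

V_GS = 1.69 V

In saturation I_D = ½ k_n (V_GS − V_TN)², so V_GS − V_TN = √(2 I_D / k_n) = √(2 × 2.04 / 7.7) = 0.728 V.
V_GS = 0.96 + 0.728 = 1.69 V.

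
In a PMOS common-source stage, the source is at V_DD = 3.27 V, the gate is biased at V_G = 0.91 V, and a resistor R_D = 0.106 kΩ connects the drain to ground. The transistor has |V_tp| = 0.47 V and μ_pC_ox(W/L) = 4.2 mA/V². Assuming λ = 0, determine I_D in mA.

V_SG = V_DD − V_G = 3.27 − 0.91 = 2.36 V, so V_ov = 2.36 − 0.47 = 1.89 V.
Assume saturation: I_D = ½ k_p V_ov² = 0.5 × 4.2 × 1.89² = 7.5 mA, giving V_SD = V_DD − I_D R_D = 3.27 − 7.5 × 0.106 = 2.47 V.
V_SD = 2.47 V ≥ V_ov = 1.89 V, confirming saturation.

I_D = 7.50 mA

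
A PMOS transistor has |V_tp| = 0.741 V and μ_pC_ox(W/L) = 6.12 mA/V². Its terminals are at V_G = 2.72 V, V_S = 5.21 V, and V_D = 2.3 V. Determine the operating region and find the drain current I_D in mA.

Saturation; I_D = 9.36 mA

V_SG = V_S − V_G = 5.21 − 2.72 = 2.49 V; V_SD = V_S − V_D = 5.21 − 2.3 = 2.91 V.
V_ov = V_SG − |V_tp| = 2.49 − 0.741 = 1.75 V.
Since V_SD = 2.91 V ≥ V_ov = 1.75 V, the device is in saturation.
I_D = ½ k_p V_ov² = 0.5 × 6.12 × 1.75² = 9.36 mA.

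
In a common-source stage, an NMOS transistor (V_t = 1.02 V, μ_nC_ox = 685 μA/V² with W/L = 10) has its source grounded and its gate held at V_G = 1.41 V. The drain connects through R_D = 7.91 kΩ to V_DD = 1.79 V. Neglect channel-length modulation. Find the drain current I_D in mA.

V_GS = V_G = 1.41 V, so V_ov = 1.41 − 1.02 = 0.39 V.
k_n = μ_nC_ox · (W/L) = 6.85 mA/V².
Assume saturation: I_D = ½ k_n V_ov² = 0.5 × 6.85 × 0.39² = 0.521 mA, giving V_DS = V_DD − I_D R_D = 1.79 − 0.521 × 7.91 = -2.33 V.
But -2.33 V < V_ov = 0.39 V, so the device is actually in triode.
In triode I_D = k_n[V_ov V_DS − ½ V_DS²] and I_D = (V_DD − V_DS)/R_D. Equating: 27.1 V_DS² − 22.13 V_DS + 1.79 = 0, giving V_DS = 0.091 V (the root below V_ov).
I_D = (1.79 − 0.091) / 7.91 = 0.215 mA.

I_D = 0.215 mA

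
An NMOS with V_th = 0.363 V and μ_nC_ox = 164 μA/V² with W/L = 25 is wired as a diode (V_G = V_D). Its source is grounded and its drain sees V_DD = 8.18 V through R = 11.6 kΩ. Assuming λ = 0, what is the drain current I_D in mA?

I_D = 0.626 mA

With gate tied to drain, V_GS = V_DS ≥ V_GS − V_th, so the device is in saturation.
k_n = μ_nC_ox · (W/L) = 4.1 mA/V².
KCL at the drain: ½ k_n (V_GS − V_th)² = (V_DD − V_GS)/R.
Let x = V_GS − 0.363. Then 23.8 x² + x − 7.817 = 0, giving x = 0.553 V (positive root), so V_GS = 0.916 V.
I_D = (V_DD − V_GS)/R = (8.18 − 0.916) / 11.6 = 0.626 mA.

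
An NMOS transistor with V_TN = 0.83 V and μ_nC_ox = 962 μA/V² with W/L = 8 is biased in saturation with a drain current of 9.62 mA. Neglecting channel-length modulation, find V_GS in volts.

V_GS = 2.41 V

k_n = μ_nC_ox · (W/L) = 7.696 mA/V².
In saturation I_D = ½ k_n (V_GS − V_TN)², so V_GS − V_TN = √(2 I_D / k_n) = √(2 × 9.62 / 7.696) = 1.58 V.
V_GS = 0.83 + 1.58 = 2.41 V.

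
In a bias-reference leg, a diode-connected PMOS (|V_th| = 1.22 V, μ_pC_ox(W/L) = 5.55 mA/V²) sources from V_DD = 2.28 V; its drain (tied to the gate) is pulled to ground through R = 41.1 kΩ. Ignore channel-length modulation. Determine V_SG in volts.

V_SG = 1.31 V

With gate tied to drain, V_SG = V_SD ≥ V_SG − |V_th|, so the device is in saturation.
KCL at the drain: ½ k_p (V_SG − |V_th|)² = (V_DD − V_SG)/R.
Let x = V_SG − 1.22. Then 114 x² + x − 1.06 = 0, giving x = 0.0921 V (positive root), so V_SG = 1.31 V.
I_D = (V_DD − V_SG)/R = (2.28 − 1.31) / 41.1 = 0.0235 mA.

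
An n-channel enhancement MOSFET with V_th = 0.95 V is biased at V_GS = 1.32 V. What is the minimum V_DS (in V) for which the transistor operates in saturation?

The boundary between triode and saturation is V_DS = V_GS − V_th = V_ov.
V_ov = 1.32 − 0.95 = 0.37 V.

V_DS,sat = 0.370 V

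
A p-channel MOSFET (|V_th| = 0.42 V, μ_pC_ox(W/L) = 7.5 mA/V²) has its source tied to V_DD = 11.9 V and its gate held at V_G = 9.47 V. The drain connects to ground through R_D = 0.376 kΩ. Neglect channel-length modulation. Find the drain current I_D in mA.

V_SG = V_DD − V_G = 11.9 − 9.47 = 2.43 V, so V_ov = 2.43 − 0.42 = 2.01 V.
Assume saturation: I_D = ½ k_p V_ov² = 0.5 × 7.5 × 2.01² = 15.2 mA, giving V_SD = V_DD − I_D R_D = 11.9 − 15.2 × 0.376 = 6.2 V.
V_SD = 6.2 V ≥ V_ov = 2.01 V, confirming saturation.

I_D = 15.2 mA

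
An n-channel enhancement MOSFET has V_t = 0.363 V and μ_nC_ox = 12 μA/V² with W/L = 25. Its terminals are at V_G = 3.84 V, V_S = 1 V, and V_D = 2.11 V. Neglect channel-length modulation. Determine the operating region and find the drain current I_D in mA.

V_GS = V_G − V_S = 3.84 − 1 = 2.84 V; V_DS = V_D − V_S = 2.11 − 1 = 1.11 V.
k_n = μ_nC_ox · (W/L) = 0.3 mA/V².
V_ov = V_GS − V_t = 2.84 − 0.363 = 2.48 V.
Since V_DS = 1.11 V < V_ov = 2.48 V, the device is in the triode region.
I_D = k_n [V_ov · V_DS − ½ V_DS²] = 0.3 × [2.48 × 1.11 − 0.5 × 1.11²] = 0.64 mA.

Triode; I_D = 0.640 mA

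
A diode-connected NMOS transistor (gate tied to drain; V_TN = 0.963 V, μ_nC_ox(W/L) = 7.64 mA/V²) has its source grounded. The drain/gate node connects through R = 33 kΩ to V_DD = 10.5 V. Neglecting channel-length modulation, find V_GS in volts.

With gate tied to drain, V_GS = V_DS ≥ V_GS − V_TN, so the device is in saturation.
KCL at the drain: ½ k_n (V_GS − V_TN)² = (V_DD − V_GS)/R.
Let x = V_GS − 0.963. Then 126 x² + x − 9.537 = 0, giving x = 0.271 V (positive root), so V_GS = 1.23 V.
I_D = (V_DD − V_GS)/R = (10.5 − 1.23) / 33 = 0.281 mA.

V_GS = 1.23 V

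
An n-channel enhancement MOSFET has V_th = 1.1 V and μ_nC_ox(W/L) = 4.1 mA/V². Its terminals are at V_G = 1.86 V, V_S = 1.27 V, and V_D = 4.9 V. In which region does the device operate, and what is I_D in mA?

Cutoff; I_D = 0 mA

V_GS = V_G − V_S = 1.86 − 1.27 = 0.59 V; V_DS = V_D − V_S = 4.9 − 1.27 = 3.63 V.
V_GS = 0.59 V < V_th = 1.1 V, so the transistor is in cutoff.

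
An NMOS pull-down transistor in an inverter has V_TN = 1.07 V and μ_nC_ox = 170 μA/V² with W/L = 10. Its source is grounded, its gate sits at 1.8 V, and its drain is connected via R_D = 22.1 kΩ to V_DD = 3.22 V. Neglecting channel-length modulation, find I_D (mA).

V_GS = V_G = 1.8 V, so V_ov = 1.8 − 1.07 = 0.73 V.
k_n = μ_nC_ox · (W/L) = 1.7 mA/V².
Assume saturation: I_D = ½ k_n V_ov² = 0.5 × 1.7 × 0.73² = 0.453 mA, giving V_DS = V_DD − I_D R_D = 3.22 − 0.453 × 22.1 = -6.79 V.
But -6.79 V < V_ov = 0.73 V, so the device is actually in triode.
In triode I_D = k_n[V_ov V_DS − ½ V_DS²] and I_D = (V_DD − V_DS)/R_D. Equating: 18.8 V_DS² − 28.43 V_DS + 3.22 = 0, giving V_DS = 0.123 V (the root below V_ov).
I_D = (3.22 − 0.123) / 22.1 = 0.14 mA.

I_D = 0.140 mA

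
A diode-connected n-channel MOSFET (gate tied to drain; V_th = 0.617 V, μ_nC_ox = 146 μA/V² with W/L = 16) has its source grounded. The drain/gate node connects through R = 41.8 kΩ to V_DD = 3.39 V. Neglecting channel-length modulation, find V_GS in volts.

With gate tied to drain, V_GS = V_DS ≥ V_GS − V_th, so the device is in saturation.
k_n = μ_nC_ox · (W/L) = 2.336 mA/V².
KCL at the drain: ½ k_n (V_GS − V_th)² = (V_DD − V_GS)/R.
Let x = V_GS − 0.617. Then 48.8 x² + x − 2.773 = 0, giving x = 0.228 V (positive root), so V_GS = 0.845 V.
I_D = (V_DD − V_GS)/R = (3.39 − 0.845) / 41.8 = 0.0609 mA.

V_GS = 0.845 V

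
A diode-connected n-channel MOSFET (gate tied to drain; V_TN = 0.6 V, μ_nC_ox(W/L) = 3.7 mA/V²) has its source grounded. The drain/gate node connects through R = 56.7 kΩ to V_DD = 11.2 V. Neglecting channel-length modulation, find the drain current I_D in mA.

I_D = 0.181 mA

With gate tied to drain, V_GS = V_DS ≥ V_GS − V_TN, so the device is in saturation.
KCL at the drain: ½ k_n (V_GS − V_TN)² = (V_DD − V_GS)/R.
Let x = V_GS − 0.6. Then 105 x² + x − 10.6 = 0, giving x = 0.313 V (positive root), so V_GS = 0.913 V.
I_D = (V_DD − V_GS)/R = (11.2 − 0.913) / 56.7 = 0.181 mA.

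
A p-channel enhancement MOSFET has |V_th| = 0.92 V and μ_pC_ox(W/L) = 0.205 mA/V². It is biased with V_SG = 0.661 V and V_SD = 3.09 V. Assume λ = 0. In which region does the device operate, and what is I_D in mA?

V_SG = 0.661 V < |V_th| = 0.92 V, so the transistor is in cutoff.

Cutoff; I_D = 0 mA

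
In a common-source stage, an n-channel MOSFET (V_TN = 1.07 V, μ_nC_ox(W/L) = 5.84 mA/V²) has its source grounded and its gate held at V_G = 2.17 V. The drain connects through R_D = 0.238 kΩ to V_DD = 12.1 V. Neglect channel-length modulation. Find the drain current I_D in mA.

V_GS = V_G = 2.17 V, so V_ov = 2.17 − 1.07 = 1.1 V.
Assume saturation: I_D = ½ k_n V_ov² = 0.5 × 5.84 × 1.1² = 3.53 mA, giving V_DS = V_DD − I_D R_D = 12.1 − 3.53 × 0.238 = 11.3 V.
V_DS = 11.3 V ≥ V_ov = 1.1 V, confirming saturation.

I_D = 3.53 mA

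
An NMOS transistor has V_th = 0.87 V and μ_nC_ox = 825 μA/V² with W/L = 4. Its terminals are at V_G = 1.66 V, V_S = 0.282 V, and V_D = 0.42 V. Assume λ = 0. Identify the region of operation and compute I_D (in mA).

Triode; I_D = 0.200 mA

V_GS = V_G − V_S = 1.66 − 0.282 = 1.38 V; V_DS = V_D − V_S = 0.42 − 0.282 = 0.138 V.
k_n = μ_nC_ox · (W/L) = 3.3 mA/V².
V_ov = V_GS − V_th = 1.38 − 0.87 = 0.508 V.
Since V_DS = 0.138 V < V_ov = 0.508 V, the device is in the triode region.
I_D = k_n [V_ov · V_DS − ½ V_DS²] = 3.3 × [0.508 × 0.138 − 0.5 × 0.138²] = 0.2 mA.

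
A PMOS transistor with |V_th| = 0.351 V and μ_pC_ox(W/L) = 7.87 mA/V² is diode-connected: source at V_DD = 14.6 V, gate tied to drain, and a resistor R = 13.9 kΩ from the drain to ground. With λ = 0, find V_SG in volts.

V_SG = 0.852 V

With gate tied to drain, V_SG = V_SD ≥ V_SG − |V_th|, so the device is in saturation.
KCL at the drain: ½ k_p (V_SG − |V_th|)² = (V_DD − V_SG)/R.
Let x = V_SG − 0.351. Then 54.7 x² + x − 14.25 = 0, giving x = 0.501 V (positive root), so V_SG = 0.852 V.
I_D = (V_DD − V_SG)/R = (14.6 − 0.852) / 13.9 = 0.989 mA.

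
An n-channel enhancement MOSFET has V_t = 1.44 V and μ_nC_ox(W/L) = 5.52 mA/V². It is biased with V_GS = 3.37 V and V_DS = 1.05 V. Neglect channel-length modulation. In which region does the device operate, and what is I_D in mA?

V_ov = V_GS − V_t = 3.37 − 1.44 = 1.93 V.
Since V_DS = 1.05 V < V_ov = 1.93 V, the device is in the triode region.
I_D = k_n [V_ov · V_DS − ½ V_DS²] = 5.52 × [1.93 × 1.05 − 0.5 × 1.05²] = 8.14 mA.

Triode; I_D = 8.14 mA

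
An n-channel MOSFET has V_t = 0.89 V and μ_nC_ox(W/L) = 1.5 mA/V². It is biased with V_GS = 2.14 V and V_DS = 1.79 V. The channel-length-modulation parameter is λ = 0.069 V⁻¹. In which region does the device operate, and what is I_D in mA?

Saturation; I_D = 1.32 mA

V_ov = V_GS − V_t = 2.14 − 0.89 = 1.25 V.
Since V_DS = 1.79 V ≥ V_ov = 1.25 V, the device is in saturation.
I_D = ½ k_n V_ov² (1 + λ V_DS) = 0.5 × 1.5 × 1.25² × (1 + 0.069 × 1.79) = 1.32 mA.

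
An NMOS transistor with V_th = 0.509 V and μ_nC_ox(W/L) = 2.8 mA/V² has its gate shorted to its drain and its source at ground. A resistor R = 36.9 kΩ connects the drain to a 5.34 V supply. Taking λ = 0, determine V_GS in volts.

With gate tied to drain, V_GS = V_DS ≥ V_GS − V_th, so the device is in saturation.
KCL at the drain: ½ k_n (V_GS − V_th)² = (V_DD − V_GS)/R.
Let x = V_GS − 0.509. Then 51.7 x² + x − 4.831 = 0, giving x = 0.296 V (positive root), so V_GS = 0.805 V.
I_D = (V_DD − V_GS)/R = (5.34 − 0.805) / 36.9 = 0.123 mA.

V_GS = 0.805 V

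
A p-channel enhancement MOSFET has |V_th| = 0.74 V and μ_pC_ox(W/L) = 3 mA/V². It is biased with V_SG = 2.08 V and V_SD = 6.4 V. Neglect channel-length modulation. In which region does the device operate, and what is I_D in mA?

V_ov = V_SG − |V_th| = 2.08 − 0.74 = 1.34 V.
Since V_SD = 6.4 V ≥ V_ov = 1.34 V, the device is in saturation.
I_D = ½ k_p V_ov² = 0.5 × 3 × 1.34² = 2.69 mA.

Saturation; I_D = 2.69 mA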